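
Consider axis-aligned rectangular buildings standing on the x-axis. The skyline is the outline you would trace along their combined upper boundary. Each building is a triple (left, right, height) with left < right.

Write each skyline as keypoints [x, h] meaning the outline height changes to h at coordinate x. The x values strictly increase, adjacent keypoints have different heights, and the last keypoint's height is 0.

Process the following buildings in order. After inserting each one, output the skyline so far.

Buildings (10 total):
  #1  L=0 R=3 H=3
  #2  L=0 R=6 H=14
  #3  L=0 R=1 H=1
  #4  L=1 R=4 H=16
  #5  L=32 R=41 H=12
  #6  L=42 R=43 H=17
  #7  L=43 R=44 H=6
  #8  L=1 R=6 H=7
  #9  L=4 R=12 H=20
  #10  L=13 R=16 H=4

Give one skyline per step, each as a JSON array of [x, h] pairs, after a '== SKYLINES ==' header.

== SKYLINES ==
[[0,3],[3,0]]
[[0,14],[6,0]]
[[0,14],[6,0]]
[[0,14],[1,16],[4,14],[6,0]]
[[0,14],[1,16],[4,14],[6,0],[32,12],[41,0]]
[[0,14],[1,16],[4,14],[6,0],[32,12],[41,0],[42,17],[43,0]]
[[0,14],[1,16],[4,14],[6,0],[32,12],[41,0],[42,17],[43,6],[44,0]]
[[0,14],[1,16],[4,14],[6,0],[32,12],[41,0],[42,17],[43,6],[44,0]]
[[0,14],[1,16],[4,20],[12,0],[32,12],[41,0],[42,17],[43,6],[44,0]]
[[0,14],[1,16],[4,20],[12,0],[13,4],[16,0],[32,12],[41,0],[42,17],[43,6],[44,0]]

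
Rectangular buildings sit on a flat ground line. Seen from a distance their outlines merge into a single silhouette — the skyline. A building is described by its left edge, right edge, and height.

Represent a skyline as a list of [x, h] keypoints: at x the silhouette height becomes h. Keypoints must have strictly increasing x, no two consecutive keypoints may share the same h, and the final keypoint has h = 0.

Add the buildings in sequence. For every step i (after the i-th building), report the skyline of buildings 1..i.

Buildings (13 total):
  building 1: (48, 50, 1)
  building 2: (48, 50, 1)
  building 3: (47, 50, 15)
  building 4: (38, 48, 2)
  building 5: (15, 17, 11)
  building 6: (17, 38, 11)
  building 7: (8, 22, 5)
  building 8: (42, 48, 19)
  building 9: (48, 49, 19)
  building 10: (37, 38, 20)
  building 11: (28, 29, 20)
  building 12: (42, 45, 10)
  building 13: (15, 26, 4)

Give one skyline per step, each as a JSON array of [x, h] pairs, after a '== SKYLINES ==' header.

== SKYLINES ==
[[48,1],[50,0]]
[[48,1],[50,0]]
[[47,15],[50,0]]
[[38,2],[47,15],[50,0]]
[[15,11],[17,0],[38,2],[47,15],[50,0]]
[[15,11],[38,2],[47,15],[50,0]]
[[8,5],[15,11],[38,2],[47,15],[50,0]]
[[8,5],[15,11],[38,2],[42,19],[48,15],[50,0]]
[[8,5],[15,11],[38,2],[42,19],[49,15],[50,0]]
[[8,5],[15,11],[37,20],[38,2],[42,19],[49,15],[50,0]]
[[8,5],[15,11],[28,20],[29,11],[37,20],[38,2],[42,19],[49,15],[50,0]]
[[8,5],[15,11],[28,20],[29,11],[37,20],[38,2],[42,19],[49,15],[50,0]]
[[8,5],[15,11],[28,20],[29,11],[37,20],[38,2],[42,19],[49,15],[50,0]]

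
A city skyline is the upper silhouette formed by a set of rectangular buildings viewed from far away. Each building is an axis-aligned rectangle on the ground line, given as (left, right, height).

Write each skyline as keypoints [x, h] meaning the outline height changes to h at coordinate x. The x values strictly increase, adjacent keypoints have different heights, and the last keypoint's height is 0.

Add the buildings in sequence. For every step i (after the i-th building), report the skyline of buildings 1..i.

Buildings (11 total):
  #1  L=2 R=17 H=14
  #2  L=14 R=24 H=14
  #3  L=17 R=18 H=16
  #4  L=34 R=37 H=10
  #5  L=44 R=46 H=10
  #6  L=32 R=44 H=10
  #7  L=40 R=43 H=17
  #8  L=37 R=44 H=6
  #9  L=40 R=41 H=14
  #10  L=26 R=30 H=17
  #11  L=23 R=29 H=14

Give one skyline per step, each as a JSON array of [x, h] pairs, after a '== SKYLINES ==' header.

== SKYLINES ==
[[2,14],[17,0]]
[[2,14],[24,0]]
[[2,14],[17,16],[18,14],[24,0]]
[[2,14],[17,16],[18,14],[24,0],[34,10],[37,0]]
[[2,14],[17,16],[18,14],[24,0],[34,10],[37,0],[44,10],[46,0]]
[[2,14],[17,16],[18,14],[24,0],[32,10],[46,0]]
[[2,14],[17,16],[18,14],[24,0],[32,10],[40,17],[43,10],[46,0]]
[[2,14],[17,16],[18,14],[24,0],[32,10],[40,17],[43,10],[46,0]]
[[2,14],[17,16],[18,14],[24,0],[32,10],[40,17],[43,10],[46,0]]
[[2,14],[17,16],[18,14],[24,0],[26,17],[30,0],[32,10],[40,17],[43,10],[46,0]]
[[2,14],[17,16],[18,14],[26,17],[30,0],[32,10],[40,17],[43,10],[46,0]]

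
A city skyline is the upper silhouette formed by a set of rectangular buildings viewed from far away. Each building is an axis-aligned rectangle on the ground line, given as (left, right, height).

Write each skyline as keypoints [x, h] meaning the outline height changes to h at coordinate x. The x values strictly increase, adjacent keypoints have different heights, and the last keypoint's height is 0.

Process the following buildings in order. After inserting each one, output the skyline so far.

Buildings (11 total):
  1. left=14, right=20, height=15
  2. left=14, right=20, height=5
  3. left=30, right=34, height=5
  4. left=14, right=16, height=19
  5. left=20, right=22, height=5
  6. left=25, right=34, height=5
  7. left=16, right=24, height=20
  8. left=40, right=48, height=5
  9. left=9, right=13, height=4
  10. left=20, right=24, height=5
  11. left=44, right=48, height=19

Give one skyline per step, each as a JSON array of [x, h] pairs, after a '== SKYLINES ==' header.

== SKYLINES ==
[[14,15],[20,0]]
[[14,15],[20,0]]
[[14,15],[20,0],[30,5],[34,0]]
[[14,19],[16,15],[20,0],[30,5],[34,0]]
[[14,19],[16,15],[20,5],[22,0],[30,5],[34,0]]
[[14,19],[16,15],[20,5],[22,0],[25,5],[34,0]]
[[14,19],[16,20],[24,0],[25,5],[34,0]]
[[14,19],[16,20],[24,0],[25,5],[34,0],[40,5],[48,0]]
[[9,4],[13,0],[14,19],[16,20],[24,0],[25,5],[34,0],[40,5],[48,0]]
[[9,4],[13,0],[14,19],[16,20],[24,0],[25,5],[34,0],[40,5],[48,0]]
[[9,4],[13,0],[14,19],[16,20],[24,0],[25,5],[34,0],[40,5],[44,19],[48,0]]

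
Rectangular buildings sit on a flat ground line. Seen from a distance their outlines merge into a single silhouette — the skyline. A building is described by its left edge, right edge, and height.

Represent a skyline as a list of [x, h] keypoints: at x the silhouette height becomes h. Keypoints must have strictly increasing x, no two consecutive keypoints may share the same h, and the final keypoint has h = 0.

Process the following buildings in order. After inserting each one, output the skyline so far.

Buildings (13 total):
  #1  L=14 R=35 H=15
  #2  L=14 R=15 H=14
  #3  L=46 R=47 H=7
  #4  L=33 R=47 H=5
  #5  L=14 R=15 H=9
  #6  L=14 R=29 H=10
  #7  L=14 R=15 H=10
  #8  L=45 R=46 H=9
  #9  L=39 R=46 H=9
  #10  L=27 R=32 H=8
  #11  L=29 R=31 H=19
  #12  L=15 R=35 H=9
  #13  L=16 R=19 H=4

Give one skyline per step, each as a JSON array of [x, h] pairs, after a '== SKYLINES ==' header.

== SKYLINES ==
[[14,15],[35,0]]
[[14,15],[35,0]]
[[14,15],[35,0],[46,7],[47,0]]
[[14,15],[35,5],[46,7],[47,0]]
[[14,15],[35,5],[46,7],[47,0]]
[[14,15],[35,5],[46,7],[47,0]]
[[14,15],[35,5],[46,7],[47,0]]
[[14,15],[35,5],[45,9],[46,7],[47,0]]
[[14,15],[35,5],[39,9],[46,7],[47,0]]
[[14,15],[35,5],[39,9],[46,7],[47,0]]
[[14,15],[29,19],[31,15],[35,5],[39,9],[46,7],[47,0]]
[[14,15],[29,19],[31,15],[35,5],[39,9],[46,7],[47,0]]
[[14,15],[29,19],[31,15],[35,5],[39,9],[46,7],[47,0]]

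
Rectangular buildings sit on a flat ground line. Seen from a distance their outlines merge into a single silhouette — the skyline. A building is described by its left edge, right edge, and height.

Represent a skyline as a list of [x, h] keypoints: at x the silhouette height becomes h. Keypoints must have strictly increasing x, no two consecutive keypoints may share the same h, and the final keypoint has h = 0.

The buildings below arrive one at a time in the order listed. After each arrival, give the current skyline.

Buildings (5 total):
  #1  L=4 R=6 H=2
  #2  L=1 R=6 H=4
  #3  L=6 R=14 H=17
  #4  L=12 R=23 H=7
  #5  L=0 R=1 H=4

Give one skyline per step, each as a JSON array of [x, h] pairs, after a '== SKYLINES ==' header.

== SKYLINES ==
[[4,2],[6,0]]
[[1,4],[6,0]]
[[1,4],[6,17],[14,0]]
[[1,4],[6,17],[14,7],[23,0]]
[[0,4],[6,17],[14,7],[23,0]]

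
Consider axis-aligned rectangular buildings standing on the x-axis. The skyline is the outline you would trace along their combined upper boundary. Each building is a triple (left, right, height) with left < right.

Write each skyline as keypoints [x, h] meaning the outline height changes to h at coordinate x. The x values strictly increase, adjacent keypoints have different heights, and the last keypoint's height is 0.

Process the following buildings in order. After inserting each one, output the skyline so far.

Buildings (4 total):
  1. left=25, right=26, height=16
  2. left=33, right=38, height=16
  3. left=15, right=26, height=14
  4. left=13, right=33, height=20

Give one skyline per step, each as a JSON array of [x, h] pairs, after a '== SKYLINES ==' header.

== SKYLINES ==
[[25,16],[26,0]]
[[25,16],[26,0],[33,16],[38,0]]
[[15,14],[25,16],[26,0],[33,16],[38,0]]
[[13,20],[33,16],[38,0]]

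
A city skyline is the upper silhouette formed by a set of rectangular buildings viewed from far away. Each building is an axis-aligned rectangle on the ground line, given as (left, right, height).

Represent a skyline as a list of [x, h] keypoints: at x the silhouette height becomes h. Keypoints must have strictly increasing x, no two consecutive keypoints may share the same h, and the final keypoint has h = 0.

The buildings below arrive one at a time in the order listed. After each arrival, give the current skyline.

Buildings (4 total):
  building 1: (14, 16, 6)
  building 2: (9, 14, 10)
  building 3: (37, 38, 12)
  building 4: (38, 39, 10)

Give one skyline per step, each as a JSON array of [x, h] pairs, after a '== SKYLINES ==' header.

== SKYLINES ==
[[14,6],[16,0]]
[[9,10],[14,6],[16,0]]
[[9,10],[14,6],[16,0],[37,12],[38,0]]
[[9,10],[14,6],[16,0],[37,12],[38,10],[39,0]]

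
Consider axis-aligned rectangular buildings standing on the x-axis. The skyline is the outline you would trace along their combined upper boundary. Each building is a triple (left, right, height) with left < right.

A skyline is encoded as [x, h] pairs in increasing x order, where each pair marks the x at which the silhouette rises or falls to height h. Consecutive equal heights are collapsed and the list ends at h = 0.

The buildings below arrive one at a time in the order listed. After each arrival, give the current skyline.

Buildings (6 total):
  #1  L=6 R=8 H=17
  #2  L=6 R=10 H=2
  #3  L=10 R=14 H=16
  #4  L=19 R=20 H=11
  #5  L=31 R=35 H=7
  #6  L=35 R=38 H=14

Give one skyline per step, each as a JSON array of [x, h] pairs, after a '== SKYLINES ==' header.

== SKYLINES ==
[[6,17],[8,0]]
[[6,17],[8,2],[10,0]]
[[6,17],[8,2],[10,16],[14,0]]
[[6,17],[8,2],[10,16],[14,0],[19,11],[20,0]]
[[6,17],[8,2],[10,16],[14,0],[19,11],[20,0],[31,7],[35,0]]
[[6,17],[8,2],[10,16],[14,0],[19,11],[20,0],[31,7],[35,14],[38,0]]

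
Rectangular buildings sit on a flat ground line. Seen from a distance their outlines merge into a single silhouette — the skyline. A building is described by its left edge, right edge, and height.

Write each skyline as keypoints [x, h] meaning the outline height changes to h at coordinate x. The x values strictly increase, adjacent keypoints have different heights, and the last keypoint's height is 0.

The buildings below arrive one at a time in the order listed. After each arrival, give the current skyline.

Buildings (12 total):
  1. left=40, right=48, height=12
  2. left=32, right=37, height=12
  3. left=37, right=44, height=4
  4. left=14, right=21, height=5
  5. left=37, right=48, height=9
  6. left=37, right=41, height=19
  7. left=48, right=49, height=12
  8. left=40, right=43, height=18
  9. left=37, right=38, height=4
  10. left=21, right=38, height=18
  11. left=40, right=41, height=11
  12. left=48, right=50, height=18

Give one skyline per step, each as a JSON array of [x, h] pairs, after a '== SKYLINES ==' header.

== SKYLINES ==
[[40,12],[48,0]]
[[32,12],[37,0],[40,12],[48,0]]
[[32,12],[37,4],[40,12],[48,0]]
[[14,5],[21,0],[32,12],[37,4],[40,12],[48,0]]
[[14,5],[21,0],[32,12],[37,9],[40,12],[48,0]]
[[14,5],[21,0],[32,12],[37,19],[41,12],[48,0]]
[[14,5],[21,0],[32,12],[37,19],[41,12],[49,0]]
[[14,5],[21,0],[32,12],[37,19],[41,18],[43,12],[49,0]]
[[14,5],[21,0],[32,12],[37,19],[41,18],[43,12],[49,0]]
[[14,5],[21,18],[37,19],[41,18],[43,12],[49,0]]
[[14,5],[21,18],[37,19],[41,18],[43,12],[49,0]]
[[14,5],[21,18],[37,19],[41,18],[43,12],[48,18],[50,0]]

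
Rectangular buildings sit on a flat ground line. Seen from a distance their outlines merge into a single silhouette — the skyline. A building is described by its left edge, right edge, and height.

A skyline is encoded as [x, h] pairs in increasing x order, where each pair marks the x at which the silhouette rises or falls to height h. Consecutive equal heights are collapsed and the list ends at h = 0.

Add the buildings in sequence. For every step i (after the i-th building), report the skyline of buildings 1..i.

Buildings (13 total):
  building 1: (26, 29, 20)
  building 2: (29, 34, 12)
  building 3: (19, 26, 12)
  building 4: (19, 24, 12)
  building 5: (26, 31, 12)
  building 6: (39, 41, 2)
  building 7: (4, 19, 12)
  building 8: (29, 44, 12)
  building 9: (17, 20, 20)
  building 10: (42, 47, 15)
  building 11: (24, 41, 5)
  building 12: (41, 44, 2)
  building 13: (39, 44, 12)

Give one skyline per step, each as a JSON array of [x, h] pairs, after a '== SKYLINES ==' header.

== SKYLINES ==
[[26,20],[29,0]]
[[26,20],[29,12],[34,0]]
[[19,12],[26,20],[29,12],[34,0]]
[[19,12],[26,20],[29,12],[34,0]]
[[19,12],[26,20],[29,12],[34,0]]
[[19,12],[26,20],[29,12],[34,0],[39,2],[41,0]]
[[4,12],[26,20],[29,12],[34,0],[39,2],[41,0]]
[[4,12],[26,20],[29,12],[44,0]]
[[4,12],[17,20],[20,12],[26,20],[29,12],[44,0]]
[[4,12],[17,20],[20,12],[26,20],[29,12],[42,15],[47,0]]
[[4,12],[17,20],[20,12],[26,20],[29,12],[42,15],[47,0]]
[[4,12],[17,20],[20,12],[26,20],[29,12],[42,15],[47,0]]
[[4,12],[17,20],[20,12],[26,20],[29,12],[42,15],[47,0]]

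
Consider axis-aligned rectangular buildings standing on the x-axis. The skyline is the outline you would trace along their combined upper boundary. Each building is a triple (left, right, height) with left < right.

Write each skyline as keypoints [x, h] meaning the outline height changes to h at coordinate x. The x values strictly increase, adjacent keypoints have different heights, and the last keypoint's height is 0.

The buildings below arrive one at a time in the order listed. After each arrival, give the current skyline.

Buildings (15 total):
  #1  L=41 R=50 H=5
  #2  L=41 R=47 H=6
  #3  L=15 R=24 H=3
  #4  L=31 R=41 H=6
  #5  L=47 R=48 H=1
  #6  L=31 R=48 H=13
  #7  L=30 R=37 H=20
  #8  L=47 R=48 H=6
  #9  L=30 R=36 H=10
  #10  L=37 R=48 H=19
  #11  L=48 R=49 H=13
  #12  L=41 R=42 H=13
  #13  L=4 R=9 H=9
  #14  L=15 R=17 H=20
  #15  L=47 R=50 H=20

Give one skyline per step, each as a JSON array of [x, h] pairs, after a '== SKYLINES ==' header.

== SKYLINES ==
[[41,5],[50,0]]
[[41,6],[47,5],[50,0]]
[[15,3],[24,0],[41,6],[47,5],[50,0]]
[[15,3],[24,0],[31,6],[47,5],[50,0]]
[[15,3],[24,0],[31,6],[47,5],[50,0]]
[[15,3],[24,0],[31,13],[48,5],[50,0]]
[[15,3],[24,0],[30,20],[37,13],[48,5],[50,0]]
[[15,3],[24,0],[30,20],[37,13],[48,5],[50,0]]
[[15,3],[24,0],[30,20],[37,13],[48,5],[50,0]]
[[15,3],[24,0],[30,20],[37,19],[48,5],[50,0]]
[[15,3],[24,0],[30,20],[37,19],[48,13],[49,5],[50,0]]
[[15,3],[24,0],[30,20],[37,19],[48,13],[49,5],[50,0]]
[[4,9],[9,0],[15,3],[24,0],[30,20],[37,19],[48,13],[49,5],[50,0]]
[[4,9],[9,0],[15,20],[17,3],[24,0],[30,20],[37,19],[48,13],[49,5],[50,0]]
[[4,9],[9,0],[15,20],[17,3],[24,0],[30,20],[37,19],[47,20],[50,0]]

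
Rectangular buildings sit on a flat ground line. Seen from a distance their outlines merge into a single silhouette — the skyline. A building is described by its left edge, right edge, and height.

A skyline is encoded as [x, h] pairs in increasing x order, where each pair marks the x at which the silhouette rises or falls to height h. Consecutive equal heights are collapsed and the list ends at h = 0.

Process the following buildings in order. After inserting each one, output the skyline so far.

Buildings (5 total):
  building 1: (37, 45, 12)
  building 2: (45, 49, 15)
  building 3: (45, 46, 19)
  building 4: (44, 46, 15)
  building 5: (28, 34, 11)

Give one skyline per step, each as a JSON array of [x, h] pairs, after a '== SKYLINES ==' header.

== SKYLINES ==
[[37,12],[45,0]]
[[37,12],[45,15],[49,0]]
[[37,12],[45,19],[46,15],[49,0]]
[[37,12],[44,15],[45,19],[46,15],[49,0]]
[[28,11],[34,0],[37,12],[44,15],[45,19],[46,15],[49,0]]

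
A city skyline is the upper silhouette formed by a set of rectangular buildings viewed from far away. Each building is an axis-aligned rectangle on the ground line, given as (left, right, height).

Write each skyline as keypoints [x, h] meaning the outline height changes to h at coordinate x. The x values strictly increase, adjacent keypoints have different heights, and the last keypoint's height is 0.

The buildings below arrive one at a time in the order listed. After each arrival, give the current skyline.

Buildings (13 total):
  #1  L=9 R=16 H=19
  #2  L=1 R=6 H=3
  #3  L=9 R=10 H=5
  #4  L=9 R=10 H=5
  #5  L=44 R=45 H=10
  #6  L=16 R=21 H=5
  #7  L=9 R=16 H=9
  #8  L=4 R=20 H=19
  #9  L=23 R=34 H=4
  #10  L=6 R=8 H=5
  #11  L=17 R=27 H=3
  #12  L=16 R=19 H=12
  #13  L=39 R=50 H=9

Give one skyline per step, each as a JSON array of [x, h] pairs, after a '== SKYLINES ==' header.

== SKYLINES ==
[[9,19],[16,0]]
[[1,3],[6,0],[9,19],[16,0]]
[[1,3],[6,0],[9,19],[16,0]]
[[1,3],[6,0],[9,19],[16,0]]
[[1,3],[6,0],[9,19],[16,0],[44,10],[45,0]]
[[1,3],[6,0],[9,19],[16,5],[21,0],[44,10],[45,0]]
[[1,3],[6,0],[9,19],[16,5],[21,0],[44,10],[45,0]]
[[1,3],[4,19],[20,5],[21,0],[44,10],[45,0]]
[[1,3],[4,19],[20,5],[21,0],[23,4],[34,0],[44,10],[45,0]]
[[1,3],[4,19],[20,5],[21,0],[23,4],[34,0],[44,10],[45,0]]
[[1,3],[4,19],[20,5],[21,3],[23,4],[34,0],[44,10],[45,0]]
[[1,3],[4,19],[20,5],[21,3],[23,4],[34,0],[44,10],[45,0]]
[[1,3],[4,19],[20,5],[21,3],[23,4],[34,0],[39,9],[44,10],[45,9],[50,0]]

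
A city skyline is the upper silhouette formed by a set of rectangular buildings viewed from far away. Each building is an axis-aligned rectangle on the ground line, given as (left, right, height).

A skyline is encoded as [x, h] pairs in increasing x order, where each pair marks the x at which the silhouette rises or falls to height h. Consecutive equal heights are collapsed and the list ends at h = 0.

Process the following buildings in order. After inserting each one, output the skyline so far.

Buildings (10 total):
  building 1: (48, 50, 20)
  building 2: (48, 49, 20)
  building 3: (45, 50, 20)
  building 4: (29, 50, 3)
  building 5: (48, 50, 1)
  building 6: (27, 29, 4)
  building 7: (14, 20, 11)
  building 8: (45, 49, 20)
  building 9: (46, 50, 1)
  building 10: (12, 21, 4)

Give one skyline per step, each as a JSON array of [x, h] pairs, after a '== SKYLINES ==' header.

== SKYLINES ==
[[48,20],[50,0]]
[[48,20],[50,0]]
[[45,20],[50,0]]
[[29,3],[45,20],[50,0]]
[[29,3],[45,20],[50,0]]
[[27,4],[29,3],[45,20],[50,0]]
[[14,11],[20,0],[27,4],[29,3],[45,20],[50,0]]
[[14,11],[20,0],[27,4],[29,3],[45,20],[50,0]]
[[14,11],[20,0],[27,4],[29,3],[45,20],[50,0]]
[[12,4],[14,11],[20,4],[21,0],[27,4],[29,3],[45,20],[50,0]]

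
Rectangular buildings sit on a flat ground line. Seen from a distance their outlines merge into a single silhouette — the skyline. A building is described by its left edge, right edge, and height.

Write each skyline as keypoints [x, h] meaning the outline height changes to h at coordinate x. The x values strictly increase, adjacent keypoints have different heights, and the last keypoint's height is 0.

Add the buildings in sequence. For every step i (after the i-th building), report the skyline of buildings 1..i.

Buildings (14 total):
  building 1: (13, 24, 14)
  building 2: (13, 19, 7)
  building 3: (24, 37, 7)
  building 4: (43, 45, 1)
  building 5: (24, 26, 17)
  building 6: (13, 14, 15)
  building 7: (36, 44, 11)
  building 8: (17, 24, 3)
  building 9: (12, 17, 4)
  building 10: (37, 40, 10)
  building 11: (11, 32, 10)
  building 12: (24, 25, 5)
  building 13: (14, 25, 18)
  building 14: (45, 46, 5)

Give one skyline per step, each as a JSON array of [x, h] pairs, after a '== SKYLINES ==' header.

== SKYLINES ==
[[13,14],[24,0]]
[[13,14],[24,0]]
[[13,14],[24,7],[37,0]]
[[13,14],[24,7],[37,0],[43,1],[45,0]]
[[13,14],[24,17],[26,7],[37,0],[43,1],[45,0]]
[[13,15],[14,14],[24,17],[26,7],[37,0],[43,1],[45,0]]
[[13,15],[14,14],[24,17],[26,7],[36,11],[44,1],[45,0]]
[[13,15],[14,14],[24,17],[26,7],[36,11],[44,1],[45,0]]
[[12,4],[13,15],[14,14],[24,17],[26,7],[36,11],[44,1],[45,0]]
[[12,4],[13,15],[14,14],[24,17],[26,7],[36,11],[44,1],[45,0]]
[[11,10],[13,15],[14,14],[24,17],[26,10],[32,7],[36,11],[44,1],[45,0]]
[[11,10],[13,15],[14,14],[24,17],[26,10],[32,7],[36,11],[44,1],[45,0]]
[[11,10],[13,15],[14,18],[25,17],[26,10],[32,7],[36,11],[44,1],[45,0]]
[[11,10],[13,15],[14,18],[25,17],[26,10],[32,7],[36,11],[44,1],[45,5],[46,0]]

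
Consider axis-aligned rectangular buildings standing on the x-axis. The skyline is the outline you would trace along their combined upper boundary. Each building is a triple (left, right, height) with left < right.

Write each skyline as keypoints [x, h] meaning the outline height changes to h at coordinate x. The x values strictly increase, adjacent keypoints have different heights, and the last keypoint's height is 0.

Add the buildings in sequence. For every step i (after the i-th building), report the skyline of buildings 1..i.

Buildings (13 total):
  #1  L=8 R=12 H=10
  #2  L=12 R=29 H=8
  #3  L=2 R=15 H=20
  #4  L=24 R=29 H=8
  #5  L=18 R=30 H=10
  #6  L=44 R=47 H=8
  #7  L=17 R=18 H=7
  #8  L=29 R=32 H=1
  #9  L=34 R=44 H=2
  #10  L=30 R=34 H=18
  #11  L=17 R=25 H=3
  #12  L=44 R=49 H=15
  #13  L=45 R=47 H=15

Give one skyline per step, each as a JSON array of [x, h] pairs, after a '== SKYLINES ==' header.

== SKYLINES ==
[[8,10],[12,0]]
[[8,10],[12,8],[29,0]]
[[2,20],[15,8],[29,0]]
[[2,20],[15,8],[29,0]]
[[2,20],[15,8],[18,10],[30,0]]
[[2,20],[15,8],[18,10],[30,0],[44,8],[47,0]]
[[2,20],[15,8],[18,10],[30,0],[44,8],[47,0]]
[[2,20],[15,8],[18,10],[30,1],[32,0],[44,8],[47,0]]
[[2,20],[15,8],[18,10],[30,1],[32,0],[34,2],[44,8],[47,0]]
[[2,20],[15,8],[18,10],[30,18],[34,2],[44,8],[47,0]]
[[2,20],[15,8],[18,10],[30,18],[34,2],[44,8],[47,0]]
[[2,20],[15,8],[18,10],[30,18],[34,2],[44,15],[49,0]]
[[2,20],[15,8],[18,10],[30,18],[34,2],[44,15],[49,0]]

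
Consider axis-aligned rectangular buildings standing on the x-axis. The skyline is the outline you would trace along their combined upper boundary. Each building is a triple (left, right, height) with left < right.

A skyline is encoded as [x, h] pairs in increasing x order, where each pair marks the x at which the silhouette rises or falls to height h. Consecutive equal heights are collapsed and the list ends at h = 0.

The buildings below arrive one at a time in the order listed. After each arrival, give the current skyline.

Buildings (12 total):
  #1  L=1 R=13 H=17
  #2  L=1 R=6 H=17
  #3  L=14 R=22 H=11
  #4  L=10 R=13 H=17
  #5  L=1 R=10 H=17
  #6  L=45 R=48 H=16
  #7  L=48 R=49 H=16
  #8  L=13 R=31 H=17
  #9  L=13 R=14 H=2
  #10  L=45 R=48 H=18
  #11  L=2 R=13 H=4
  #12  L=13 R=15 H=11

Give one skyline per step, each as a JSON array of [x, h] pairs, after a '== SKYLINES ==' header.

== SKYLINES ==
[[1,17],[13,0]]
[[1,17],[13,0]]
[[1,17],[13,0],[14,11],[22,0]]
[[1,17],[13,0],[14,11],[22,0]]
[[1,17],[13,0],[14,11],[22,0]]
[[1,17],[13,0],[14,11],[22,0],[45,16],[48,0]]
[[1,17],[13,0],[14,11],[22,0],[45,16],[49,0]]
[[1,17],[31,0],[45,16],[49,0]]
[[1,17],[31,0],[45,16],[49,0]]
[[1,17],[31,0],[45,18],[48,16],[49,0]]
[[1,17],[31,0],[45,18],[48,16],[49,0]]
[[1,17],[31,0],[45,18],[48,16],[49,0]]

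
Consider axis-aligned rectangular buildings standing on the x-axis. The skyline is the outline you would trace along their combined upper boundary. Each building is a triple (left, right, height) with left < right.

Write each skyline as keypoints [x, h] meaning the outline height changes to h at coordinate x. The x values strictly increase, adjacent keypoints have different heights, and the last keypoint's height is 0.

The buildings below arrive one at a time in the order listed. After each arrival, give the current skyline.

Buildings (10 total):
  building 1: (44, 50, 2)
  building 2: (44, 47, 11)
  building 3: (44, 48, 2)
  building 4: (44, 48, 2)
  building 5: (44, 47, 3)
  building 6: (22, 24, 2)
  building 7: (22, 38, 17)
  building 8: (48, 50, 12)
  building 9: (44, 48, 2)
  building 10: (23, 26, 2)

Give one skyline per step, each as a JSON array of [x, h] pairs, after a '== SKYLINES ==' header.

== SKYLINES ==
[[44,2],[50,0]]
[[44,11],[47,2],[50,0]]
[[44,11],[47,2],[50,0]]
[[44,11],[47,2],[50,0]]
[[44,11],[47,2],[50,0]]
[[22,2],[24,0],[44,11],[47,2],[50,0]]
[[22,17],[38,0],[44,11],[47,2],[50,0]]
[[22,17],[38,0],[44,11],[47,2],[48,12],[50,0]]
[[22,17],[38,0],[44,11],[47,2],[48,12],[50,0]]
[[22,17],[38,0],[44,11],[47,2],[48,12],[50,0]]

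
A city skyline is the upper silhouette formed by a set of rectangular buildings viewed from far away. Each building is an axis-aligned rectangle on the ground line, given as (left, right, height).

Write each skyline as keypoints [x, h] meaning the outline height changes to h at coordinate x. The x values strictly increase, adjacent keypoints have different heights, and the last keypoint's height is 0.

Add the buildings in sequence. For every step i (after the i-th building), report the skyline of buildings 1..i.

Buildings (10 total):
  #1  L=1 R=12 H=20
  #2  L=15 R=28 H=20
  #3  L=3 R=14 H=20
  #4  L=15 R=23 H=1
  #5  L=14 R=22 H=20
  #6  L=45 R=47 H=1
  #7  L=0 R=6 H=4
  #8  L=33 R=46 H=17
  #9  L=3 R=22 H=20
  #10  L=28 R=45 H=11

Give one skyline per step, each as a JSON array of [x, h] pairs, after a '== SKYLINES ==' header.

== SKYLINES ==
[[1,20],[12,0]]
[[1,20],[12,0],[15,20],[28,0]]
[[1,20],[14,0],[15,20],[28,0]]
[[1,20],[14,0],[15,20],[28,0]]
[[1,20],[28,0]]
[[1,20],[28,0],[45,1],[47,0]]
[[0,4],[1,20],[28,0],[45,1],[47,0]]
[[0,4],[1,20],[28,0],[33,17],[46,1],[47,0]]
[[0,4],[1,20],[28,0],[33,17],[46,1],[47,0]]
[[0,4],[1,20],[28,11],[33,17],[46,1],[47,0]]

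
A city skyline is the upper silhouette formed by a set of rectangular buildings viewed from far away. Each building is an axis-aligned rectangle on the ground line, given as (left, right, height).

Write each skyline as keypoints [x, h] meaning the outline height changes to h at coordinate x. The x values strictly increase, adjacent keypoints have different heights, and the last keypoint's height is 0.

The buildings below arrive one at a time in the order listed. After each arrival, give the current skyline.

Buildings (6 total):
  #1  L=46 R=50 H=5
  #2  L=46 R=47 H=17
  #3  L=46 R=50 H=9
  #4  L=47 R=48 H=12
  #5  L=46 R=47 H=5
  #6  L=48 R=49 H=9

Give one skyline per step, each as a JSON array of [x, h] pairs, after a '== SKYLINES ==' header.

== SKYLINES ==
[[46,5],[50,0]]
[[46,17],[47,5],[50,0]]
[[46,17],[47,9],[50,0]]
[[46,17],[47,12],[48,9],[50,0]]
[[46,17],[47,12],[48,9],[50,0]]
[[46,17],[47,12],[48,9],[50,0]]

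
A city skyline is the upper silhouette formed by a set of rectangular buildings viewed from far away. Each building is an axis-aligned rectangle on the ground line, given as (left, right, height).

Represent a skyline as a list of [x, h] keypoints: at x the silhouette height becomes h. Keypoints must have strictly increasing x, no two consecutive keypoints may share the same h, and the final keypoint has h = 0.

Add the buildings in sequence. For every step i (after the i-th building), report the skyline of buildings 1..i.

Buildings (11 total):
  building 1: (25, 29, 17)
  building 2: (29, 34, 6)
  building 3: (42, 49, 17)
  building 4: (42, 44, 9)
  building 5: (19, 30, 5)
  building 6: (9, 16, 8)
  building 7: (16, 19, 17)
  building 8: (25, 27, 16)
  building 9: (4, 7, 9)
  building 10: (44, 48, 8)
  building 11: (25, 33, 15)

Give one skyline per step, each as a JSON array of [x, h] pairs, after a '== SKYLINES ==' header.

== SKYLINES ==
[[25,17],[29,0]]
[[25,17],[29,6],[34,0]]
[[25,17],[29,6],[34,0],[42,17],[49,0]]
[[25,17],[29,6],[34,0],[42,17],[49,0]]
[[19,5],[25,17],[29,6],[34,0],[42,17],[49,0]]
[[9,8],[16,0],[19,5],[25,17],[29,6],[34,0],[42,17],[49,0]]
[[9,8],[16,17],[19,5],[25,17],[29,6],[34,0],[42,17],[49,0]]
[[9,8],[16,17],[19,5],[25,17],[29,6],[34,0],[42,17],[49,0]]
[[4,9],[7,0],[9,8],[16,17],[19,5],[25,17],[29,6],[34,0],[42,17],[49,0]]
[[4,9],[7,0],[9,8],[16,17],[19,5],[25,17],[29,6],[34,0],[42,17],[49,0]]
[[4,9],[7,0],[9,8],[16,17],[19,5],[25,17],[29,15],[33,6],[34,0],[42,17],[49,0]]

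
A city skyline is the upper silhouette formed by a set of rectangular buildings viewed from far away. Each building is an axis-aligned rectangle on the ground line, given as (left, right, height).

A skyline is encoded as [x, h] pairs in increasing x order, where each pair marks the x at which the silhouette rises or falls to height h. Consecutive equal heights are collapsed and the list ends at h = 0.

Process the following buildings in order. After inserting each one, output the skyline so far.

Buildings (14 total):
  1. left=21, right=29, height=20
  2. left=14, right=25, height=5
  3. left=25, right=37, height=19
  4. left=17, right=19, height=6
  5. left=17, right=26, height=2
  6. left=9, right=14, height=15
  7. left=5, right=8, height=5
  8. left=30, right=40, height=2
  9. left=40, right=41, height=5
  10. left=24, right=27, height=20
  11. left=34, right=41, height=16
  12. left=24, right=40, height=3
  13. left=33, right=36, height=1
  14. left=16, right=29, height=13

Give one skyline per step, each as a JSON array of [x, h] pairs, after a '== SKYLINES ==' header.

== SKYLINES ==
[[21,20],[29,0]]
[[14,5],[21,20],[29,0]]
[[14,5],[21,20],[29,19],[37,0]]
[[14,5],[17,6],[19,5],[21,20],[29,19],[37,0]]
[[14,5],[17,6],[19,5],[21,20],[29,19],[37,0]]
[[9,15],[14,5],[17,6],[19,5],[21,20],[29,19],[37,0]]
[[5,5],[8,0],[9,15],[14,5],[17,6],[19,5],[21,20],[29,19],[37,0]]
[[5,5],[8,0],[9,15],[14,5],[17,6],[19,5],[21,20],[29,19],[37,2],[40,0]]
[[5,5],[8,0],[9,15],[14,5],[17,6],[19,5],[21,20],[29,19],[37,2],[40,5],[41,0]]
[[5,5],[8,0],[9,15],[14,5],[17,6],[19,5],[21,20],[29,19],[37,2],[40,5],[41,0]]
[[5,5],[8,0],[9,15],[14,5],[17,6],[19,5],[21,20],[29,19],[37,16],[41,0]]
[[5,5],[8,0],[9,15],[14,5],[17,6],[19,5],[21,20],[29,19],[37,16],[41,0]]
[[5,5],[8,0],[9,15],[14,5],[17,6],[19,5],[21,20],[29,19],[37,16],[41,0]]
[[5,5],[8,0],[9,15],[14,5],[16,13],[21,20],[29,19],[37,16],[41,0]]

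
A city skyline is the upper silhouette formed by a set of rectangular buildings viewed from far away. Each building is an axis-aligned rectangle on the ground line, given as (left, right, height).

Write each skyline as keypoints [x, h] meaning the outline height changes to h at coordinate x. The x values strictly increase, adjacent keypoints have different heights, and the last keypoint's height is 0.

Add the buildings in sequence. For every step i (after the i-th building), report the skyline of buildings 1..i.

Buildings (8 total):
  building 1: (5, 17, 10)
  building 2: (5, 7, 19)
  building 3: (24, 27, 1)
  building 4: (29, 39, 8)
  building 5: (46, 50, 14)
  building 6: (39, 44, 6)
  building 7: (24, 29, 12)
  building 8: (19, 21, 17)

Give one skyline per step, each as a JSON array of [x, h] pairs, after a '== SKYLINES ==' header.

== SKYLINES ==
[[5,10],[17,0]]
[[5,19],[7,10],[17,0]]
[[5,19],[7,10],[17,0],[24,1],[27,0]]
[[5,19],[7,10],[17,0],[24,1],[27,0],[29,8],[39,0]]
[[5,19],[7,10],[17,0],[24,1],[27,0],[29,8],[39,0],[46,14],[50,0]]
[[5,19],[7,10],[17,0],[24,1],[27,0],[29,8],[39,6],[44,0],[46,14],[50,0]]
[[5,19],[7,10],[17,0],[24,12],[29,8],[39,6],[44,0],[46,14],[50,0]]
[[5,19],[7,10],[17,0],[19,17],[21,0],[24,12],[29,8],[39,6],[44,0],[46,14],[50,0]]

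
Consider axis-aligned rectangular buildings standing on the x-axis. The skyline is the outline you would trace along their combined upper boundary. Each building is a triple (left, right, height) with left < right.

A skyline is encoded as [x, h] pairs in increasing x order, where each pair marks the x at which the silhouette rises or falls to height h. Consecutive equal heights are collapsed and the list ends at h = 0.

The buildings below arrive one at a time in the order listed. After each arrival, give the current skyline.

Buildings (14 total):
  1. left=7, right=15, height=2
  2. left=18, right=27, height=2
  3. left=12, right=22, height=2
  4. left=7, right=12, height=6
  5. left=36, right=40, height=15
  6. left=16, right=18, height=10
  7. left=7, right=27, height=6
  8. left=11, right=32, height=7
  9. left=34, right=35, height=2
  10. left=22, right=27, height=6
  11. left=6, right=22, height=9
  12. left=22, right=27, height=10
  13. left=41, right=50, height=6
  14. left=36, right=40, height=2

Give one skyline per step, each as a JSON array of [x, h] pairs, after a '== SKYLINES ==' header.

== SKYLINES ==
[[7,2],[15,0]]
[[7,2],[15,0],[18,2],[27,0]]
[[7,2],[27,0]]
[[7,6],[12,2],[27,0]]
[[7,6],[12,2],[27,0],[36,15],[40,0]]
[[7,6],[12,2],[16,10],[18,2],[27,0],[36,15],[40,0]]
[[7,6],[16,10],[18,6],[27,0],[36,15],[40,0]]
[[7,6],[11,7],[16,10],[18,7],[32,0],[36,15],[40,0]]
[[7,6],[11,7],[16,10],[18,7],[32,0],[34,2],[35,0],[36,15],[40,0]]
[[7,6],[11,7],[16,10],[18,7],[32,0],[34,2],[35,0],[36,15],[40,0]]
[[6,9],[16,10],[18,9],[22,7],[32,0],[34,2],[35,0],[36,15],[40,0]]
[[6,9],[16,10],[18,9],[22,10],[27,7],[32,0],[34,2],[35,0],[36,15],[40,0]]
[[6,9],[16,10],[18,9],[22,10],[27,7],[32,0],[34,2],[35,0],[36,15],[40,0],[41,6],[50,0]]
[[6,9],[16,10],[18,9],[22,10],[27,7],[32,0],[34,2],[35,0],[36,15],[40,0],[41,6],[50,0]]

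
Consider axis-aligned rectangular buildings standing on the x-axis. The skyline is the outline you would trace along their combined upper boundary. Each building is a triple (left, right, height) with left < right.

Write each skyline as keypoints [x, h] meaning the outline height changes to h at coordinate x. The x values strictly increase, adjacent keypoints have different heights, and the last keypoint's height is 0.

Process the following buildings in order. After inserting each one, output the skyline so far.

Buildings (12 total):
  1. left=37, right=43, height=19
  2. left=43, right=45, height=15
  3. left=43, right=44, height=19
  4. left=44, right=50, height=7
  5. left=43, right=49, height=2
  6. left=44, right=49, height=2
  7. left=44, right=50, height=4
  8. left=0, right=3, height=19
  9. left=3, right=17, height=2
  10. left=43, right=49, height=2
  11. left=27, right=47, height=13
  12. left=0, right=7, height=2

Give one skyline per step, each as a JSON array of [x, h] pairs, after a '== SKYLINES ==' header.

== SKYLINES ==
[[37,19],[43,0]]
[[37,19],[43,15],[45,0]]
[[37,19],[44,15],[45,0]]
[[37,19],[44,15],[45,7],[50,0]]
[[37,19],[44,15],[45,7],[50,0]]
[[37,19],[44,15],[45,7],[50,0]]
[[37,19],[44,15],[45,7],[50,0]]
[[0,19],[3,0],[37,19],[44,15],[45,7],[50,0]]
[[0,19],[3,2],[17,0],[37,19],[44,15],[45,7],[50,0]]
[[0,19],[3,2],[17,0],[37,19],[44,15],[45,7],[50,0]]
[[0,19],[3,2],[17,0],[27,13],[37,19],[44,15],[45,13],[47,7],[50,0]]
[[0,19],[3,2],[17,0],[27,13],[37,19],[44,15],[45,13],[47,7],[50,0]]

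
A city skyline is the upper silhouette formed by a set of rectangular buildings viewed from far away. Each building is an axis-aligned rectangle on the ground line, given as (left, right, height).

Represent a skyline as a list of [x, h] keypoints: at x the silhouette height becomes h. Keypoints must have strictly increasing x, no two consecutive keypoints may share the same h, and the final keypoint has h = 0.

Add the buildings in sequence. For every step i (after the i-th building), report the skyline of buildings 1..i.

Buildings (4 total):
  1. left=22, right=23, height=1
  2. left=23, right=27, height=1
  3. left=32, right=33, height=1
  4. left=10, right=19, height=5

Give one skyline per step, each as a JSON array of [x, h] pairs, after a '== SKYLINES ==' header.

== SKYLINES ==
[[22,1],[23,0]]
[[22,1],[27,0]]
[[22,1],[27,0],[32,1],[33,0]]
[[10,5],[19,0],[22,1],[27,0],[32,1],[33,0]]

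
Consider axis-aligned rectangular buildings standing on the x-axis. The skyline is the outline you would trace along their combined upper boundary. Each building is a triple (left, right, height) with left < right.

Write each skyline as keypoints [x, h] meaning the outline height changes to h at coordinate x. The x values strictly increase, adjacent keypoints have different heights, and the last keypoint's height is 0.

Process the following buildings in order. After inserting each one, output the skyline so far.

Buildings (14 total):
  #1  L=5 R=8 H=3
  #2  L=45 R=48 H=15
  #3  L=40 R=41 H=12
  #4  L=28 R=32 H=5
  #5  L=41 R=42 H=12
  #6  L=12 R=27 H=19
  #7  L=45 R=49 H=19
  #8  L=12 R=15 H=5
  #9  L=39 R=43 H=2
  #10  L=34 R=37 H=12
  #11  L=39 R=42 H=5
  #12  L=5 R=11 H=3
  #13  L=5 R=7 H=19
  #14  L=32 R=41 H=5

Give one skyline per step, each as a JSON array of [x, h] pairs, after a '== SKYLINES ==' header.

== SKYLINES ==
[[5,3],[8,0]]
[[5,3],[8,0],[45,15],[48,0]]
[[5,3],[8,0],[40,12],[41,0],[45,15],[48,0]]
[[5,3],[8,0],[28,5],[32,0],[40,12],[41,0],[45,15],[48,0]]
[[5,3],[8,0],[28,5],[32,0],[40,12],[42,0],[45,15],[48,0]]
[[5,3],[8,0],[12,19],[27,0],[28,5],[32,0],[40,12],[42,0],[45,15],[48,0]]
[[5,3],[8,0],[12,19],[27,0],[28,5],[32,0],[40,12],[42,0],[45,19],[49,0]]
[[5,3],[8,0],[12,19],[27,0],[28,5],[32,0],[40,12],[42,0],[45,19],[49,0]]
[[5,3],[8,0],[12,19],[27,0],[28,5],[32,0],[39,2],[40,12],[42,2],[43,0],[45,19],[49,0]]
[[5,3],[8,0],[12,19],[27,0],[28,5],[32,0],[34,12],[37,0],[39,2],[40,12],[42,2],[43,0],[45,19],[49,0]]
[[5,3],[8,0],[12,19],[27,0],[28,5],[32,0],[34,12],[37,0],[39,5],[40,12],[42,2],[43,0],[45,19],[49,0]]
[[5,3],[11,0],[12,19],[27,0],[28,5],[32,0],[34,12],[37,0],[39,5],[40,12],[42,2],[43,0],[45,19],[49,0]]
[[5,19],[7,3],[11,0],[12,19],[27,0],[28,5],[32,0],[34,12],[37,0],[39,5],[40,12],[42,2],[43,0],[45,19],[49,0]]
[[5,19],[7,3],[11,0],[12,19],[27,0],[28,5],[34,12],[37,5],[40,12],[42,2],[43,0],[45,19],[49,0]]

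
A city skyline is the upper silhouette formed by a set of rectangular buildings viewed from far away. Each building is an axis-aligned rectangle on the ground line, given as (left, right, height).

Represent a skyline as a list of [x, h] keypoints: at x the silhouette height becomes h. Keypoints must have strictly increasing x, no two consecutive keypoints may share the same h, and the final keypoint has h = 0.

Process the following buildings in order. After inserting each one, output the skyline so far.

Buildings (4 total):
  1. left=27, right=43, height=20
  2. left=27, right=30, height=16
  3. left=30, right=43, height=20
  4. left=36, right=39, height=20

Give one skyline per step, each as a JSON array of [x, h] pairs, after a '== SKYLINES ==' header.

== SKYLINES ==
[[27,20],[43,0]]
[[27,20],[43,0]]
[[27,20],[43,0]]
[[27,20],[43,0]]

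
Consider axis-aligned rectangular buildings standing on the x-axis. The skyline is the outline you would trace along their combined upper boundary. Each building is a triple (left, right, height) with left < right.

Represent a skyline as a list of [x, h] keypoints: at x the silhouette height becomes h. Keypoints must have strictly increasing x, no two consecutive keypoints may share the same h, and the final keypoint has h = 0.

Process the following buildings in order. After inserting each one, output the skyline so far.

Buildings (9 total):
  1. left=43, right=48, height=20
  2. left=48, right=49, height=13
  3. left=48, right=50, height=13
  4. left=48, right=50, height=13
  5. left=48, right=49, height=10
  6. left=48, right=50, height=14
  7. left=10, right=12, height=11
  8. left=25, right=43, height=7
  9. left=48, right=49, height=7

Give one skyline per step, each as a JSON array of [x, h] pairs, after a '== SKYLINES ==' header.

== SKYLINES ==
[[43,20],[48,0]]
[[43,20],[48,13],[49,0]]
[[43,20],[48,13],[50,0]]
[[43,20],[48,13],[50,0]]
[[43,20],[48,13],[50,0]]
[[43,20],[48,14],[50,0]]
[[10,11],[12,0],[43,20],[48,14],[50,0]]
[[10,11],[12,0],[25,7],[43,20],[48,14],[50,0]]
[[10,11],[12,0],[25,7],[43,20],[48,14],[50,0]]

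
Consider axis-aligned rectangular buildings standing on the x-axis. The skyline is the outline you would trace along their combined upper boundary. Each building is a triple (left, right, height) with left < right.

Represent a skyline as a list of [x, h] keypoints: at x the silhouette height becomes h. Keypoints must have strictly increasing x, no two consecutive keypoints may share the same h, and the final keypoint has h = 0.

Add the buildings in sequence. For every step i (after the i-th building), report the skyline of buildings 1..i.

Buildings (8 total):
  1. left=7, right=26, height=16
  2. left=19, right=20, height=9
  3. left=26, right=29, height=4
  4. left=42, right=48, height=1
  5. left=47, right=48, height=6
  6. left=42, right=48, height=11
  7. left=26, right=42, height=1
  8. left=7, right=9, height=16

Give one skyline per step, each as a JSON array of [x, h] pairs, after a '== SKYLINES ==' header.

== SKYLINES ==
[[7,16],[26,0]]
[[7,16],[26,0]]
[[7,16],[26,4],[29,0]]
[[7,16],[26,4],[29,0],[42,1],[48,0]]
[[7,16],[26,4],[29,0],[42,1],[47,6],[48,0]]
[[7,16],[26,4],[29,0],[42,11],[48,0]]
[[7,16],[26,4],[29,1],[42,11],[48,0]]
[[7,16],[26,4],[29,1],[42,11],[48,0]]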